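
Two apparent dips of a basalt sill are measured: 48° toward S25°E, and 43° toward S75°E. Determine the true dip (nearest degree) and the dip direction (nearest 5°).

Each apparent-dip line lies in the plane. As unit vectors (x east, y north, z up), v₁ plunges 48°→S25°E and v₂ plunges 43°→S75°E.
n = v₁ × v₂ = (0.273, -0.332, 0.375) (taken with n_z > 0).
tan δ = √(n_x²+n_y²)/n_z = 0.430/0.375, so δ = 48.9°.
The horizontal component of n points toward azimuth atan2(n_x, n_y) = 141°, the dip direction.

true dip 49°, dip direction 140°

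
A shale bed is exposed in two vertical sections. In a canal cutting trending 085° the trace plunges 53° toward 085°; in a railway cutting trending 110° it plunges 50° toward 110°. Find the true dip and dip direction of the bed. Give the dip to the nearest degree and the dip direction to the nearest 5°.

Each apparent-dip line lies in the plane. As unit vectors (x east, y north, z up), v₁ plunges 53°→085° and v₂ plunges 50°→110°.
Cross product v₁ × v₂ gives the pole to the plane: n ∝ (0.216, 0.023, 0.163).
Dip δ = arctan(|n_h|/n_z) = arctan(0.217/0.163) = 53.0°.
Dip direction = atan2(0.216, 0.023) = 84° (azimuth of n's horizontal projection).

true dip 53°, dip direction 085°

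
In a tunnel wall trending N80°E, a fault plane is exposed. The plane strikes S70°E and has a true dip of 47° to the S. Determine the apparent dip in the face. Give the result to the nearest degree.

The section lies 30° from the strike.
tan α = tan 47° × sin 30° = 1.0724 × 0.5000 = 0.5362
α = arctan(0.5362) = 28.20°

28°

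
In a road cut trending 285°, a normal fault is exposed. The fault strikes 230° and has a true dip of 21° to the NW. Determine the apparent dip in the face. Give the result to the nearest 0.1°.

17.5°

The section lies 55° from the strike.
tan(apparent dip) = tan 21° · sin 55° = 0.3144
apparent dip = arctan 0.3144 = 17.46°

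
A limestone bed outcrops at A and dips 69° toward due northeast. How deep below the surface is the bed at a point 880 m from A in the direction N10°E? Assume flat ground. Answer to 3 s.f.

1880 m

The hole lies 35° from the dip direction, so the down-dip offset is 880 × cos 35° = 720.85 m.
Depth = down-dip offset × tan(dip) = 720.85 × tan 69° = 720.85 × 2.6051
Depth = 1877.89 m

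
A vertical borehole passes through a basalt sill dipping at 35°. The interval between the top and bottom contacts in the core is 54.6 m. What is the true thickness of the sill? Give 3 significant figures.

True thickness t = h · cos(dip) = 54.6 × cos 35°
t = 54.6 × 0.8192 = 44.726 m

44.7 m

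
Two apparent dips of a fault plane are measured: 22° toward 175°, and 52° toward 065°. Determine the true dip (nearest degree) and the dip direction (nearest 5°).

true dip 57°, dip direction 100°

The two traces are lines in the plane: v₁ = (sin 175°·cos 22°, cos 175°·cos 22°, −sin 22°), v₂ = (sin 65°·cos 52°, cos 65°·cos 52°, −sin 52°).
The plane normal is n = v₁ × v₂ ∝ (0.825, -0.145, 0.536).
tan δ = √(n_x²+n_y²)/n_z = 0.838/0.536, so δ = 57.4°.
Dip direction = azimuth of (n_x, n_y) = atan2(0.825, -0.145) = 100°.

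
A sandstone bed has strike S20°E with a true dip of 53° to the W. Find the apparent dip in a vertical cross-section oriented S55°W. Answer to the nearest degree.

Angle between strike (S20°E) and section (S55°W): β = 75°.
tan(apparent dip) = tan 53° · sin 75° = 1.2818
α = arctan(1.2818) = 52.04°

52°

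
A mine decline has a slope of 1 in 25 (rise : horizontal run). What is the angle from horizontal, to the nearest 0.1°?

tan θ = 1/25 = 0.0400
θ = arctan(0.0400) = 2.29°

2.3°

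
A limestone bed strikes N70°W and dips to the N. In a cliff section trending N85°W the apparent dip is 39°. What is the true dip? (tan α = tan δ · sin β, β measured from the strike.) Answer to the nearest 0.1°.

The section is 15° from the strike.
tan δ = tan α / sin β = tan 39° / sin 15° = 0.8098 / 0.2588 = 3.1288
δ = arctan(3.1288) = 72.28°

72.3°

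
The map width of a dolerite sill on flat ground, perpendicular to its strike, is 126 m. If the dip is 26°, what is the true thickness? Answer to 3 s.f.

True thickness t = w · sin(dip) = 126 × sin 26°
t = 126 × 0.4384 = 55.235 m

55.2 m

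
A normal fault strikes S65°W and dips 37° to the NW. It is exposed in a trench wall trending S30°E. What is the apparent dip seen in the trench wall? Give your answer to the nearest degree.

The strike is S65°W and the section trends S30°E; the acute angle between them is β = 85°.
tan α = tan 37° × sin 85° = 0.7536 × 0.9962 = 0.7507
apparent dip = arctan 0.7507 = 36.90°

37°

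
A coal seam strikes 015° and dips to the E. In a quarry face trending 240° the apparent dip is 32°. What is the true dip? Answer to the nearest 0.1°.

The section is 45° from the strike.
tan δ = tan α / sin β = tan 32° / sin 45° = 0.6249 / 0.7071 = 0.8837
true dip = arctan 0.8837 = 41.47°

41.5°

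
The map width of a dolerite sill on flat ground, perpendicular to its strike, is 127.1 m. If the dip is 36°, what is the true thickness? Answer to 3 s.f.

True thickness t = w · sin(dip) = 127.1 × sin 36°
t = 127.1 × 0.5878 = 74.708 m

74.7 m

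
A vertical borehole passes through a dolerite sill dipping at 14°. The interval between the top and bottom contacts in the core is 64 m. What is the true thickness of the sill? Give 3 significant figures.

62.1 m

True thickness t = h · cos(dip) = 64 × cos 14°
t = 64 × 0.9703 = 62.099 m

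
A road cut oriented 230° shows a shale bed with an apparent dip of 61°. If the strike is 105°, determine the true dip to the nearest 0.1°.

β = acute angle between strike 105° and section 230° = 55°.
tan δ = tan α / sin β = tan 61° / sin 55° = 1.8040 / 0.8192 = 2.2023
δ = arctan(2.2023) = 65.58°

65.6°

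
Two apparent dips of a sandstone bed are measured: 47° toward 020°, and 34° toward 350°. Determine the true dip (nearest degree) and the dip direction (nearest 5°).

Represent each trace as a vector plunging at its apparent dip toward its trend (east-north-up frame): v₁ = (0.233, 0.641, -0.731), v₂ = (-0.144, 0.816, -0.559).
n = v₁ × v₂ = (0.239, 0.236, 0.283) (taken with n_z > 0).
tan δ = √(n_x²+n_y²)/n_z = 0.336/0.283, so δ = 49.9°.
The horizontal component of n points toward azimuth atan2(n_x, n_y) = 45°, the dip direction.

true dip 50°, dip direction 045°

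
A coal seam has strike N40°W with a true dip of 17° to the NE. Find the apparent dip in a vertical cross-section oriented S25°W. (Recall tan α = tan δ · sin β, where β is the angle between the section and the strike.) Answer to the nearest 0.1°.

The strike is N40°W and the section trends S25°W; the acute angle between them is β = 65°.
tan α = tan 17° × sin 65° = 0.3057 × 0.9063 = 0.2771
α = arctan(0.2771) = 15.49°

15.5°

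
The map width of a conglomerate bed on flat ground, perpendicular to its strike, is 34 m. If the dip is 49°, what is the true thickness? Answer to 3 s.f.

True thickness t = w · sin(dip) = 34 × sin 49°
t = 34 × 0.7547 = 25.660 m

25.7 m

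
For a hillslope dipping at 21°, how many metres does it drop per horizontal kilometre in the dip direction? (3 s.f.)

384 m

drop per km = 1000 × tan 21° = 1000 × 0.3839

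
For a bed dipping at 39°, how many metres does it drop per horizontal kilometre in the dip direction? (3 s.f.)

drop per km = 1000 × tan 39° = 1000 × 0.8098

810 m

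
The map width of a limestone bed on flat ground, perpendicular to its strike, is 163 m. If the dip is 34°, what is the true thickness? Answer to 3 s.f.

True thickness t = w · sin(dip) = 163 × sin 34°
t = 163 × 0.5592 = 91.148 m

91.1 m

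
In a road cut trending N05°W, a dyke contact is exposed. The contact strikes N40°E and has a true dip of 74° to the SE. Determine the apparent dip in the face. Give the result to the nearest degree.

Angle between strike (N40°E) and section (N05°W): β = 45°.
tan(apparent dip) = tan 74° · sin 45° = 2.4660
α = arctan(2.4660) = 67.93°

68°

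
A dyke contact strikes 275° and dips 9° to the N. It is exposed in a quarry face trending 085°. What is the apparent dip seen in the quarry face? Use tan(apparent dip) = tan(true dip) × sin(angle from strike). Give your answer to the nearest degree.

2°

Angle between strike (275°) and section (085°): β = 10°.
tan(apparent dip) = tan 9° · sin 10° = 0.0275
α = arctan(0.0275) = 1.58°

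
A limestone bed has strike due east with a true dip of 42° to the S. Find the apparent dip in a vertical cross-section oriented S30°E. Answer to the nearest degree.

The section lies 60° from the strike.
tan(apparent dip) = tan 42° · sin 60° = 0.7798
α = arctan(0.7798) = 37.95°

38°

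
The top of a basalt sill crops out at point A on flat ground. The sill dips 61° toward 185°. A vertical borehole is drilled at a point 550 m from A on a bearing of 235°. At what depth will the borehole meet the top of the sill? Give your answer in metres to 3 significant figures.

The hole lies 50° from the dip direction, so the down-dip offset is 550 × cos 50° = 353.53 m.
Depth = down-dip offset × tan(dip) = 353.53 × tan 61° = 353.53 × 1.8040
Depth = 637.79 m

638 m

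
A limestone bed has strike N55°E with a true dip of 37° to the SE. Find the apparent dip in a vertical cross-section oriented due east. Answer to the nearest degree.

Angle between strike (N55°E) and section (due east): β = 35°.
tan α = tan 37° × sin 35° = 0.7536 × 0.5736 = 0.4322
α = arctan(0.4322) = 23.38°

23°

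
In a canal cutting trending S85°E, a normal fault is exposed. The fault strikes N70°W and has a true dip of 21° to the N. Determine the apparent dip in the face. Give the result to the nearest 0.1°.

5.7°

The section lies 15° from the strike.
tan α = tan 21° × sin 15° = 0.3839 × 0.2588 = 0.0994
α = arctan(0.0994) = 5.67°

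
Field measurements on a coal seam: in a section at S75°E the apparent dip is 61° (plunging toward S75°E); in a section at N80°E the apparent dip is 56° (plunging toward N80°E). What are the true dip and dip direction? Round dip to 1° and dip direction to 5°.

true dip 61°, dip direction 115°

Represent each trace as a vector plunging at its apparent dip toward its trend (east-north-up frame): v₁ = (0.468, -0.125, -0.875), v₂ = (0.551, 0.097, -0.829).
The plane normal is n = v₁ × v₂ ∝ (0.189, -0.093, 0.115).
Dip δ = arctan(|n_h|/n_z) = arctan(0.211/0.115) = 61.5°.
Dip direction = azimuth of (n_x, n_y) = atan2(0.189, -0.093) = 116°.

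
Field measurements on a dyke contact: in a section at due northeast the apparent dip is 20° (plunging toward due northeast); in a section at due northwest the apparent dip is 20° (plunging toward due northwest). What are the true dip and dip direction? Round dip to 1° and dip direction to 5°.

true dip 27°, dip direction 000°

The two traces are lines in the plane: v₁ = (sin 45°·cos 20°, cos 45°·cos 20°, −sin 20°), v₂ = (sin 315°·cos 20°, cos 315°·cos 20°, −sin 20°).
Cross product v₁ × v₂ gives the pole to the plane: n ∝ (-0.000, 0.455, 0.883).
True dip = arccos(n_z / |n|) = arccos(0.8891) = 27.2°.
Dip direction = atan2(-0.000, 0.455) = 360° (azimuth of n's horizontal projection).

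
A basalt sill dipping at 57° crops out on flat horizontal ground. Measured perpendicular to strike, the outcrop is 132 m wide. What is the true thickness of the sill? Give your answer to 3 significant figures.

111 m

True thickness t = w · sin(dip) = 132 × sin 57°
t = 132 × 0.8387 = 110.705 m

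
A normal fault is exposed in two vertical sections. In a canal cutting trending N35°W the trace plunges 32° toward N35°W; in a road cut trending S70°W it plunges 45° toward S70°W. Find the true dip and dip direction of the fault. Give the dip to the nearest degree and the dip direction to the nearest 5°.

true dip 47°, dip direction 270°

Each apparent-dip line lies in the plane. As unit vectors (x east, y north, z up), v₁ plunges 32°→N35°W and v₂ plunges 45°→S70°W.
n = v₁ × v₂ = (-0.619, 0.008, 0.579) (taken with n_z > 0).
True dip = arccos(n_z / |n|) = arccos(0.6830) = 46.9°.
Dip direction = azimuth of (n_x, n_y) = atan2(-0.619, 0.008) = 271°.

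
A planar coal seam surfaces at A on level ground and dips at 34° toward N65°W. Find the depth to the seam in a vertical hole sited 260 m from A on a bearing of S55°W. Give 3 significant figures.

87.7 m

The hole lies 60° from the dip direction, so the down-dip offset is 260 × cos 60° = 130.00 m.
Depth = down-dip offset × tan(dip) = 130.00 × tan 34° = 130.00 × 0.6745
Depth = 87.69 m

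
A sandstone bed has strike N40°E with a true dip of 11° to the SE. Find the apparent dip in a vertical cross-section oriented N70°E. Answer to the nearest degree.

6°

Angle between strike (N40°E) and section (N70°E): β = 30°.
tan(apparent dip) = tan 11° · sin 30° = 0.0972
α = arctan(0.0972) = 5.55°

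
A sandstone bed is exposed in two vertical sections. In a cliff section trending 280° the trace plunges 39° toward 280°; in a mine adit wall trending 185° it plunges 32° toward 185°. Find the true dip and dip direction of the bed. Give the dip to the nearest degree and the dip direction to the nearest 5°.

Each apparent-dip line lies in the plane. As unit vectors (x east, y north, z up), v₁ plunges 39°→280° and v₂ plunges 32°→185°.
The plane normal is n = v₁ × v₂ ∝ (-0.603, -0.359, 0.657).
Dip δ = arctan(|n_h|/n_z) = arctan(0.702/0.657) = 46.9°.
Dip direction = azimuth of (n_x, n_y) = atan2(-0.603, -0.359) = 239°.

true dip 47°, dip direction 240°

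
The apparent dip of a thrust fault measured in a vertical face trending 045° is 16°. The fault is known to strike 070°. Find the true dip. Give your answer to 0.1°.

34.2°

β = acute angle between strike 070° and section 045° = 25°.
tan(true dip) = tan 16° / sin 25° = 0.6785
true dip = arctan 0.6785 = 34.16°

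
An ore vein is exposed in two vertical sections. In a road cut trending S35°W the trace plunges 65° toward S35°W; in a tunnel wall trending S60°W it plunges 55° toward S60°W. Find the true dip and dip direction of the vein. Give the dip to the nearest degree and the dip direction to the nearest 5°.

Each apparent-dip line lies in the plane. As unit vectors (x east, y north, z up), v₁ plunges 65°→S35°W and v₂ plunges 55°→S60°W.
The plane normal is n = v₁ × v₂ ∝ (-0.024, -0.252, 0.102).
tan δ = √(n_x²+n_y²)/n_z = 0.253/0.102, so δ = 67.9°.
Dip direction = atan2(-0.024, -0.252) = 185° (azimuth of n's horizontal projection).

true dip 68°, dip direction 185°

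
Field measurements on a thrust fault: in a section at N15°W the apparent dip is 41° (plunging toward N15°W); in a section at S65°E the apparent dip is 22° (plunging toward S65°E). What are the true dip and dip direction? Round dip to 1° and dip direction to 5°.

Each apparent-dip line lies in the plane. As unit vectors (x east, y north, z up), v₁ plunges 41°→N15°W and v₂ plunges 22°→S65°E.
n = v₁ × v₂ = (0.530, 0.624, 0.536) (taken with n_z > 0).
Dip δ = arctan(|n_h|/n_z) = arctan(0.819/0.536) = 56.8°.
The horizontal component of n points toward azimuth atan2(n_x, n_y) = 40°, the dip direction.

true dip 57°, dip direction 040°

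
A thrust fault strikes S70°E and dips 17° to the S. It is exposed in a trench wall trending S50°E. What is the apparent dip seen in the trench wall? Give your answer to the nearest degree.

6°

Angle between strike (S70°E) and section (S50°E): β = 20°.
tan α = tan 17° × sin 20° = 0.3057 × 0.3420 = 0.1046
apparent dip = arctan 0.1046 = 5.97°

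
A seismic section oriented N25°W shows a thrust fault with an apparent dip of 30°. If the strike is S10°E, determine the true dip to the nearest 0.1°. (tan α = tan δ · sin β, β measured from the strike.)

The section is 15° from the strike.
tan(true dip) = tan 30° / sin 15° = 2.2307
true dip = arctan 2.2307 = 65.85°

65.9°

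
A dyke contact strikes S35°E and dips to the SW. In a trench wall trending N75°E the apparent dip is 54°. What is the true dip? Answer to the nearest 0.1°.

The section is 70° from the strike.
tan δ = tan α / sin β = tan 54° / sin 70° = 1.3764 / 0.9397 = 1.4647
true dip = arctan 1.4647 = 55.68°

55.7°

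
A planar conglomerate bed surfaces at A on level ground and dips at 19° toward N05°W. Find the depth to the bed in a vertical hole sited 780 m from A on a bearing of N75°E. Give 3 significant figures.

46.6 m

The hole lies 80° from the dip direction, so the down-dip offset is 780 × cos 80° = 135.45 m.
Depth = down-dip offset × tan(dip) = 135.45 × tan 19° = 135.45 × 0.3443
Depth = 46.64 m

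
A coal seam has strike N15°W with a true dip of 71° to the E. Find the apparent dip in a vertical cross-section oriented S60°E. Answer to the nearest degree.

64°

The strike is N15°W and the section trends S60°E; the acute angle between them is β = 45°.
tan α = tan 71° × sin 45° = 2.9042 × 0.7071 = 2.0536
α = arctan(2.0536) = 64.04°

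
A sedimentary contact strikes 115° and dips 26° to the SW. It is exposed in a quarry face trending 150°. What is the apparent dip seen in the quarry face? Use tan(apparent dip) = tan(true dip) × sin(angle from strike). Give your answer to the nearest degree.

Angle between strike (115°) and section (150°): β = 35°.
tan α = tan 26° × sin 35° = 0.4877 × 0.5736 = 0.2798
α = arctan(0.2798) = 15.63°

16°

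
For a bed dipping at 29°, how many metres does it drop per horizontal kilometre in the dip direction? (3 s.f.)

554 m

drop per km = 1000 × tan 29° = 1000 × 0.5543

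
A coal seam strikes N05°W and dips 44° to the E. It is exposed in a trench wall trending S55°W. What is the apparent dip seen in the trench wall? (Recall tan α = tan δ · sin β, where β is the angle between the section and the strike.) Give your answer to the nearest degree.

Angle between strike (N05°W) and section (S55°W): β = 60°.
tan(apparent dip) = tan 44° · sin 60° = 0.8363
apparent dip = arctan 0.8363 = 39.91°

40°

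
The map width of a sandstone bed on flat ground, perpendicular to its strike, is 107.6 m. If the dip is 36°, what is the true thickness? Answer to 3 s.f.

True thickness t = w · sin(dip) = 107.6 × sin 36°
t = 107.6 × 0.5878 = 63.246 m

63.2 m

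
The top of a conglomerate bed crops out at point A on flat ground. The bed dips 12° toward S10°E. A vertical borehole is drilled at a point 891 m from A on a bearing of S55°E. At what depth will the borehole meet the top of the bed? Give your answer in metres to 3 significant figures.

134 m

The hole lies 45° from the dip direction, so the down-dip offset is 891 × cos 45° = 630.03 m.
Depth = down-dip offset × tan(dip) = 630.03 × tan 12° = 630.03 × 0.2126
Depth = 133.92 m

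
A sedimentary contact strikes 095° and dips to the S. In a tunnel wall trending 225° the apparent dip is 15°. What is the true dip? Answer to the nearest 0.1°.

β = acute angle between strike 095° and section 225° = 50°.
tan δ = tan α / sin β = tan 15° / sin 50° = 0.2679 / 0.7660 = 0.3498
δ = arctan(0.3498) = 19.28°

19.3°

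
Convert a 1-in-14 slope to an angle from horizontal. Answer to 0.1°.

4.1°

tan θ = 1/14 = 0.0714
θ = arctan(0.0714) = 4.09°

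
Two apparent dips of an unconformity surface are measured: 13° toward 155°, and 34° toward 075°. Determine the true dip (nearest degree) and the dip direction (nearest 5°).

Represent each trace as a vector plunging at its apparent dip toward its trend (east-north-up frame): v₁ = (0.412, -0.883, -0.225), v₂ = (0.801, 0.215, -0.559).
n = v₁ × v₂ = (0.542, 0.050, 0.796) (taken with n_z > 0).
Dip δ = arctan(|n_h|/n_z) = arctan(0.544/0.796) = 34.4°.
Dip direction = atan2(0.542, 0.050) = 85° (azimuth of n's horizontal projection).

true dip 34°, dip direction 085°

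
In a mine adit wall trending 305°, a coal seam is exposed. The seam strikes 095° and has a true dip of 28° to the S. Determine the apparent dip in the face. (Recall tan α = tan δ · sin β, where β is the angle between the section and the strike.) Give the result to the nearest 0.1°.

Angle between strike (095°) and section (305°): β = 30°.
tan α = tan 28° × sin 30° = 0.5317 × 0.5000 = 0.2659
apparent dip = arctan 0.2659 = 14.89°

14.9°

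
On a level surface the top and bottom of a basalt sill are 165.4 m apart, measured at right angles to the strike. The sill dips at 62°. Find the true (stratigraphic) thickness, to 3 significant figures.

146 m

True thickness t = w · sin(dip) = 165.4 × sin 62°
t = 165.4 × 0.8829 = 146.040 m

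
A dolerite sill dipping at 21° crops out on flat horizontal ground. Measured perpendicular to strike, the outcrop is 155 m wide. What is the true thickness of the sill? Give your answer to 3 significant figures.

55.5 m

True thickness t = w · sin(dip) = 155 × sin 21°
t = 155 × 0.3584 = 55.547 m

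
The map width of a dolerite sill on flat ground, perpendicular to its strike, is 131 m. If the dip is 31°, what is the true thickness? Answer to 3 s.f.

67.5 m

True thickness t = w · sin(dip) = 131 × sin 31°
t = 131 × 0.5150 = 67.470 m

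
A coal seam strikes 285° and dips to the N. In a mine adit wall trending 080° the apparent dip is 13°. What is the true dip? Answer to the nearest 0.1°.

28.6°

β = acute angle between strike 285° and section 080° = 25°.
tan δ = tan α / sin β = tan 13° / sin 25° = 0.2309 / 0.4226 = 0.5463
true dip = arctan 0.5463 = 28.65°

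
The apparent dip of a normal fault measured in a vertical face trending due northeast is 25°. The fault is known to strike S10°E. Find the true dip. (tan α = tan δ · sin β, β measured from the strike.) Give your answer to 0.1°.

29.7°

β = acute angle between strike S10°E and section due northeast = 55°.
tan δ = tan α / sin β = tan 25° / sin 55° = 0.4663 / 0.8192 = 0.5693
δ = arctan(0.5693) = 29.65°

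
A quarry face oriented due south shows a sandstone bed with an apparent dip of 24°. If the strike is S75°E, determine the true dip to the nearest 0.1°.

The section is 75° from the strike.
tan δ = tan α / sin β = tan 24° / sin 75° = 0.4452 / 0.9659 = 0.4609
δ = arctan(0.4609) = 24.75°

24.7°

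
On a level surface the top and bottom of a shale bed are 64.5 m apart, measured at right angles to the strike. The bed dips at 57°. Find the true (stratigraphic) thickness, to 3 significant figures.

True thickness t = w · sin(dip) = 64.5 × sin 57°
t = 64.5 × 0.8387 = 54.094 m

54.1 m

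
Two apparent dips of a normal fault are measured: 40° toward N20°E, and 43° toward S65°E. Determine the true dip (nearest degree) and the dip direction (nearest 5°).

true dip 53°, dip direction 070°

Represent each trace as a vector plunging at its apparent dip toward its trend (east-north-up frame): v₁ = (0.262, 0.720, -0.643), v₂ = (0.663, -0.309, -0.682).
Cross product v₁ × v₂ gives the pole to the plane: n ∝ (0.690, 0.247, 0.558).
True dip = arccos(n_z / |n|) = arccos(0.6060) = 52.7°.
Dip direction = atan2(0.690, 0.247) = 70° (azimuth of n's horizontal projection).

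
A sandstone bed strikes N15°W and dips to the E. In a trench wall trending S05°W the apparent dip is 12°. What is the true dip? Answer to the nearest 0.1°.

31.9°

β = acute angle between strike N15°W and section S05°W = 20°.
tan δ = tan α / sin β = tan 12° / sin 20° = 0.2126 / 0.3420 = 0.6215
δ = arctan(0.6215) = 31.86°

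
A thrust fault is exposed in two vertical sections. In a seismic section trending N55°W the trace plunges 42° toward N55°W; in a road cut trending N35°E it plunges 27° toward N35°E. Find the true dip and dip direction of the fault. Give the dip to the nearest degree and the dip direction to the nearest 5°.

Each apparent-dip line lies in the plane. As unit vectors (x east, y north, z up), v₁ plunges 42°→N55°W and v₂ plunges 27°→N35°E.
The plane normal is n = v₁ × v₂ ∝ (-0.295, 0.618, 0.662).
True dip = arccos(n_z / |n|) = arccos(0.6950) = 46.0°.
Dip direction = azimuth of (n_x, n_y) = atan2(-0.295, 0.618) = 335°.

true dip 46°, dip direction 335°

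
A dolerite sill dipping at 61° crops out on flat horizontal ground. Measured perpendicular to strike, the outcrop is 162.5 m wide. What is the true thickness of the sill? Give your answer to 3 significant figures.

True thickness t = w · sin(dip) = 162.5 × sin 61°
t = 162.5 × 0.8746 = 142.126 m

142 m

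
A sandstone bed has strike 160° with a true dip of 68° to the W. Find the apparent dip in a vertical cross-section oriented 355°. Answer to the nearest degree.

The section lies 15° from the strike.
tan(apparent dip) = tan 68° · sin 15° = 0.6406
apparent dip = arctan 0.6406 = 32.64°

33°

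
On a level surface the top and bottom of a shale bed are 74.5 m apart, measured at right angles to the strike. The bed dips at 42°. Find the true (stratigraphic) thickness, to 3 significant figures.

49.9 m

True thickness t = w · sin(dip) = 74.5 × sin 42°
t = 74.5 × 0.6691 = 49.850 m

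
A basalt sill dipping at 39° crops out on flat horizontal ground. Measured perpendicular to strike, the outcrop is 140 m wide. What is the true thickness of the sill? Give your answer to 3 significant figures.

True thickness t = w · sin(dip) = 140 × sin 39°
t = 140 × 0.6293 = 88.105 m

88.1 m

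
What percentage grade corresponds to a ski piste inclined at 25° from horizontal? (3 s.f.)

grade % = 100 × tan 25° = 100 × 0.4663

46.6%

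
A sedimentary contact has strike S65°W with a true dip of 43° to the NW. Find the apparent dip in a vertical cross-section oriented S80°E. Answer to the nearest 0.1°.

The section lies 35° from the strike.
tan(apparent dip) = tan 43° · sin 35° = 0.5349
α = arctan(0.5349) = 28.14°

28.1°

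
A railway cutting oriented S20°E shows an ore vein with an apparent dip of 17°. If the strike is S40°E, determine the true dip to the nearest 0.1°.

β = acute angle between strike S40°E and section S20°E = 20°.
tan(true dip) = tan 17° / sin 20° = 0.8939
true dip = arctan 0.8939 = 41.79°

41.8°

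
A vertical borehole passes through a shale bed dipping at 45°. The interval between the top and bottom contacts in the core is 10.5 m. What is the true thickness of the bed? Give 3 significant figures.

True thickness t = h · cos(dip) = 10.5 × cos 45°
t = 10.5 × 0.7071 = 7.425 m

7.42 m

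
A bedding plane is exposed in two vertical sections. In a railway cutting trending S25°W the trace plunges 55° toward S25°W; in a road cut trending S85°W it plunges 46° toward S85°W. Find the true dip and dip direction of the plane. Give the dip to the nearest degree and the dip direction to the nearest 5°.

true dip 56°, dip direction 220°

Each apparent-dip line lies in the plane. As unit vectors (x east, y north, z up), v₁ plunges 55°→S25°W and v₂ plunges 46°→S85°W.
The plane normal is n = v₁ × v₂ ∝ (-0.324, -0.392, 0.345).
Dip δ = arctan(|n_h|/n_z) = arctan(0.509/0.345) = 55.9°.
The horizontal component of n points toward azimuth atan2(n_x, n_y) = 220°, the dip direction.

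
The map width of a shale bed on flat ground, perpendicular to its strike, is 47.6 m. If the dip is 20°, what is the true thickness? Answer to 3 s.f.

True thickness t = w · sin(dip) = 47.6 × sin 20°
t = 47.6 × 0.3420 = 16.280 m

16.3 m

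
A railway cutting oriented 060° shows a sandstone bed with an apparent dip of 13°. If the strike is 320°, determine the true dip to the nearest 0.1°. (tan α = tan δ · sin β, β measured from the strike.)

The section is 80° from the strike.
tan(true dip) = tan 13° / sin 80° = 0.2344
true dip = arctan 0.2344 = 13.19°

13.2°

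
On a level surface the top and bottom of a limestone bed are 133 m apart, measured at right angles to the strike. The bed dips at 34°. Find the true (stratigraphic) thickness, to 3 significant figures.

74.4 m

True thickness t = w · sin(dip) = 133 × sin 34°
t = 133 × 0.5592 = 74.373 m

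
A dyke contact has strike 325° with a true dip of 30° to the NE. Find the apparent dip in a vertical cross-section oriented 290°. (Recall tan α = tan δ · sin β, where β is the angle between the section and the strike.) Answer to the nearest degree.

18°

The strike is 325° and the section trends 290°; the acute angle between them is β = 35°.
tan α = tan 30° × sin 35° = 0.5774 × 0.5736 = 0.3312
apparent dip = arctan 0.3312 = 18.32°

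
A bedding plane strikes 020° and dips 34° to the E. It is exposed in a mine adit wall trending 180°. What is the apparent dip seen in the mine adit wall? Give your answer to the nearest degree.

The section lies 20° from the strike.
tan α = tan 34° × sin 20° = 0.6745 × 0.3420 = 0.2307
α = arctan(0.2307) = 12.99°

13°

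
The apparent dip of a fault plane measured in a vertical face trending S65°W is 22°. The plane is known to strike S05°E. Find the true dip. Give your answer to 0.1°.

The section is 70° from the strike.
tan(true dip) = tan 22° / sin 70° = 0.4300
δ = arctan(0.4300) = 23.27°

23.3°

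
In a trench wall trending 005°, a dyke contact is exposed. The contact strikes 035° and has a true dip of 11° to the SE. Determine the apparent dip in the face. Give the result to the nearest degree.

The section lies 30° from the strike.
tan(apparent dip) = tan 11° · sin 30° = 0.0972
α = arctan(0.0972) = 5.55°

6°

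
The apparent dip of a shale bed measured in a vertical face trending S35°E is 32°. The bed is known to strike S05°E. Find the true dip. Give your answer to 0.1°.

51.3°

β = acute angle between strike S05°E and section S35°E = 30°.
tan δ = tan α / sin β = tan 32° / sin 30° = 0.6249 / 0.5000 = 1.2497
δ = arctan(1.2497) = 51.33°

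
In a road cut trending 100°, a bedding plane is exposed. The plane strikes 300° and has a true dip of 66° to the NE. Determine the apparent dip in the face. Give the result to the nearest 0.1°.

Angle between strike (300°) and section (100°): β = 20°.
tan(apparent dip) = tan 66° · sin 20° = 0.7682
α = arctan(0.7682) = 37.53°

37.5°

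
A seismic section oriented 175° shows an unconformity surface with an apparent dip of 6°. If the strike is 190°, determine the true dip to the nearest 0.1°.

β = acute angle between strike 190° and section 175° = 15°.
tan δ = tan α / sin β = tan 6° / sin 15° = 0.1051 / 0.2588 = 0.4061
δ = arctan(0.4061) = 22.10°

22.1°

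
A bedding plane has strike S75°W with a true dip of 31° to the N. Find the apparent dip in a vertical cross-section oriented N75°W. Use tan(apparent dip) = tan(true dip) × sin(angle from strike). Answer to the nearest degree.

Angle between strike (S75°W) and section (N75°W): β = 30°.
tan α = tan 31° × sin 30° = 0.6009 × 0.5000 = 0.3004
apparent dip = arctan 0.3004 = 16.72°

17°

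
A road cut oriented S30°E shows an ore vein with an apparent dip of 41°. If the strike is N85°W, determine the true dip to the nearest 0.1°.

46.7°

β = acute angle between strike N85°W and section S30°E = 55°.
tan δ = tan α / sin β = tan 41° / sin 55° = 0.8693 / 0.8192 = 1.0612
true dip = arctan 1.0612 = 46.70°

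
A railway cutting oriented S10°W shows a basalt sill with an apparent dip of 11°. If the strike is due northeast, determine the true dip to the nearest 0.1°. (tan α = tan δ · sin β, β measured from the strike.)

The section is 35° from the strike.
tan(true dip) = tan 11° / sin 35° = 0.3389
δ = arctan(0.3389) = 18.72°

18.7°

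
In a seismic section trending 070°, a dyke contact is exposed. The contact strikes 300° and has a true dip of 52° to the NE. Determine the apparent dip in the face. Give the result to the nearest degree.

The strike is 300° and the section trends 070°; the acute angle between them is β = 50°.
tan α = tan 52° × sin 50° = 1.2799 × 0.7660 = 0.9805
apparent dip = arctan 0.9805 = 44.44°

44°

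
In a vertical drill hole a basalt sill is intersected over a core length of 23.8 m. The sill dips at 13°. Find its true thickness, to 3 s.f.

True thickness t = h · cos(dip) = 23.8 × cos 13°
t = 23.8 × 0.9744 = 23.190 m

23.2 m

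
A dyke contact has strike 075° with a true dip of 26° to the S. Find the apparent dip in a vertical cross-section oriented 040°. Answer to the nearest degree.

Angle between strike (075°) and section (040°): β = 35°.
tan α = tan 26° × sin 35° = 0.4877 × 0.5736 = 0.2798
apparent dip = arctan 0.2798 = 15.63°

16°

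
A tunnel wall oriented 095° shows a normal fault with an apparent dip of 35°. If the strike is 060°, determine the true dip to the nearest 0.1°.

50.7°

The section is 35° from the strike.
tan δ = tan α / sin β = tan 35° / sin 35° = 0.7002 / 0.5736 = 1.2208
δ = arctan(1.2208) = 50.68°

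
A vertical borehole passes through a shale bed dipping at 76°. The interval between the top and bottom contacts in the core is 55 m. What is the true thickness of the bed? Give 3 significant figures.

13.3 m

True thickness t = h · cos(dip) = 55 × cos 76°
t = 55 × 0.2419 = 13.306 m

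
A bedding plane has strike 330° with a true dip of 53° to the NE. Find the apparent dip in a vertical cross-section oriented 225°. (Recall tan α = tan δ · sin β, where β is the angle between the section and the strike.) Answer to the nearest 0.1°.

The section lies 75° from the strike.
tan α = tan 53° × sin 75° = 1.3270 × 0.9659 = 1.2818
apparent dip = arctan 1.2818 = 52.04°

52.0°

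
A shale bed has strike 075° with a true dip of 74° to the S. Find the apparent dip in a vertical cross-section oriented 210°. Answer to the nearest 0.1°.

67.9°

Angle between strike (075°) and section (210°): β = 45°.
tan(apparent dip) = tan 74° · sin 45° = 2.4660
α = arctan(2.4660) = 67.93°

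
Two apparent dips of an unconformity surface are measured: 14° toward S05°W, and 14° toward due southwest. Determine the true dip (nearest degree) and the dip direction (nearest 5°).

true dip 15°, dip direction 205°

Each apparent-dip line lies in the plane. As unit vectors (x east, y north, z up), v₁ plunges 14°→S05°W and v₂ plunges 14°→due southwest.
The plane normal is n = v₁ × v₂ ∝ (-0.068, -0.146, 0.605).
True dip = arccos(n_z / |n|) = arccos(0.9666) = 14.9°.
Dip direction = atan2(-0.068, -0.146) = 205° (azimuth of n's horizontal projection).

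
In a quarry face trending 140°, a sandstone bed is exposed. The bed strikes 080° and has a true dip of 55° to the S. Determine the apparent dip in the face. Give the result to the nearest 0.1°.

The section lies 60° from the strike.
tan α = tan 55° × sin 60° = 1.4281 × 0.8660 = 1.2368
α = arctan(1.2368) = 51.04°

51.0°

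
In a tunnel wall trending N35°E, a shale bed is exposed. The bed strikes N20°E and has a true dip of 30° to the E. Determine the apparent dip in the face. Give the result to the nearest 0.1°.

The section lies 15° from the strike.
tan(apparent dip) = tan 30° · sin 15° = 0.1494
α = arctan(0.1494) = 8.50°

8.5°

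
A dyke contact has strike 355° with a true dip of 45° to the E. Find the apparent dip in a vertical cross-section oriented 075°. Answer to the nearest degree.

45°

The strike is 355° and the section trends 075°; the acute angle between them is β = 80°.
tan(apparent dip) = tan 45° · sin 80° = 0.9848
apparent dip = arctan 0.9848 = 44.56°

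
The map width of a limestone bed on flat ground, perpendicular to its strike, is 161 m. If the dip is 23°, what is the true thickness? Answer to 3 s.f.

62.9 m

True thickness t = w · sin(dip) = 161 × sin 23°
t = 161 × 0.3907 = 62.908 m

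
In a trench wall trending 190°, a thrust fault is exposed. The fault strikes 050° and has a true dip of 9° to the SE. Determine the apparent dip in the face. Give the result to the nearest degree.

The strike is 050° and the section trends 190°; the acute angle between them is β = 40°.
tan(apparent dip) = tan 9° · sin 40° = 0.1018
apparent dip = arctan 0.1018 = 5.81°

6°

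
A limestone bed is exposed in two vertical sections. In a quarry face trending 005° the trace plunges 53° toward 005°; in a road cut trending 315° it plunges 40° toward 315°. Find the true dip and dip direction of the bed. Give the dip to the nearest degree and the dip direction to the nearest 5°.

The two traces are lines in the plane: v₁ = (sin 5°·cos 53°, cos 5°·cos 53°, −sin 53°), v₂ = (sin 315°·cos 40°, cos 315°·cos 40°, −sin 40°).
Cross product v₁ × v₂ gives the pole to the plane: n ∝ (0.047, 0.466, 0.353).
True dip = arccos(n_z / |n|) = arccos(0.6018) = 53.0°.
Dip direction = atan2(0.047, 0.466) = 6° (azimuth of n's horizontal projection).

true dip 53°, dip direction 005°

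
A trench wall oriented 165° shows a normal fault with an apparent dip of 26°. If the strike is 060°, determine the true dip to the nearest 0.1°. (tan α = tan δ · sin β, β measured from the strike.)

26.8°

The section is 75° from the strike.
tan(true dip) = tan 26° / sin 75° = 0.5049
true dip = arctan 0.5049 = 26.79°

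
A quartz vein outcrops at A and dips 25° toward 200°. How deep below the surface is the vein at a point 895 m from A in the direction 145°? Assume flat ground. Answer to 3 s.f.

239 m

The hole lies 55° from the dip direction, so the down-dip offset is 895 × cos 55° = 513.35 m.
Depth = down-dip offset × tan(dip) = 513.35 × tan 25° = 513.35 × 0.4663
Depth = 239.38 m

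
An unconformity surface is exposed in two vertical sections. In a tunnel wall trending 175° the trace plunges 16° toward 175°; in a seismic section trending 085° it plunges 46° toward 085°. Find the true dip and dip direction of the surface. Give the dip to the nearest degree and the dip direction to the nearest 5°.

true dip 47°, dip direction 100°

Represent each trace as a vector plunging at its apparent dip toward its trend (east-north-up frame): v₁ = (0.084, -0.958, -0.276), v₂ = (0.692, 0.061, -0.719).
n = v₁ × v₂ = (0.706, -0.130, 0.668) (taken with n_z > 0).
Dip δ = arctan(|n_h|/n_z) = arctan(0.717/0.668) = 47.1°.
Dip direction = azimuth of (n_x, n_y) = atan2(0.706, -0.130) = 100°.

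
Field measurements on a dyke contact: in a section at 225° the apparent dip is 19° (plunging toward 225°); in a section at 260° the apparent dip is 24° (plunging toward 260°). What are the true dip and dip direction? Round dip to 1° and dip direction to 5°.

The two traces are lines in the plane: v₁ = (sin 225°·cos 19°, cos 225°·cos 19°, −sin 19°), v₂ = (sin 260°·cos 24°, cos 260°·cos 24°, −sin 24°).
n = v₁ × v₂ = (-0.220, -0.021, 0.495) (taken with n_z > 0).
Dip δ = arctan(|n_h|/n_z) = arctan(0.221/0.495) = 24.1°.
Dip direction = atan2(-0.220, -0.021) = 265° (azimuth of n's horizontal projection).

true dip 24°, dip direction 265°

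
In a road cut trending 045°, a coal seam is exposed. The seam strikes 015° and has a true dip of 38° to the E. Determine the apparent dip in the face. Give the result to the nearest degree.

21°

Angle between strike (015°) and section (045°): β = 30°.
tan α = tan 38° × sin 30° = 0.7813 × 0.5000 = 0.3906
apparent dip = arctan 0.3906 = 21.34°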